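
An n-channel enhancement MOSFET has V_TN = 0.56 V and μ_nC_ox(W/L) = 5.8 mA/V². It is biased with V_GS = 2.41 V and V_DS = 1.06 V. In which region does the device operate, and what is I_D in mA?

Triode; I_D = 8.12 mA

V_ov = V_GS − V_TN = 2.41 − 0.56 = 1.85 V.
Since V_DS = 1.06 V < V_ov = 1.85 V, the device is in the triode region.
I_D = k_n [V_ov · V_DS − ½ V_DS²] = 5.8 × [1.85 × 1.06 − 0.5 × 1.06²] = 8.12 mA.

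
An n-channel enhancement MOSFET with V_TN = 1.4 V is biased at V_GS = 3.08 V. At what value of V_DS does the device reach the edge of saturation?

The boundary between triode and saturation is V_DS = V_GS − V_TN = V_ov.
V_ov = 3.08 − 1.4 = 1.68 V.

V_DS,sat = 1.68 V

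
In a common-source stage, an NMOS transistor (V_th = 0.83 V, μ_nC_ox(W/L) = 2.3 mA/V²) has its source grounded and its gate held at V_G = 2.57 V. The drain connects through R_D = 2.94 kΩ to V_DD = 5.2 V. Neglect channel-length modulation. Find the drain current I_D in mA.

V_GS = V_G = 2.57 V, so V_ov = 2.57 − 0.83 = 1.74 V.
Assume saturation: I_D = ½ k_n V_ov² = 0.5 × 2.3 × 1.74² = 3.48 mA, giving V_DS = V_DD − I_D R_D = 5.2 − 3.48 × 2.94 = -5.04 V.
But -5.04 V < V_ov = 1.74 V, so the device is actually in triode.
In triode I_D = k_n[V_ov V_DS − ½ V_DS²] and I_D = (V_DD − V_DS)/R_D. Equating: 3.38 V_DS² − 12.77 V_DS + 5.2 = 0, giving V_DS = 0.464 V (the root below V_ov).
I_D = (5.2 − 0.464) / 2.94 = 1.61 mA.

I_D = 1.61 mA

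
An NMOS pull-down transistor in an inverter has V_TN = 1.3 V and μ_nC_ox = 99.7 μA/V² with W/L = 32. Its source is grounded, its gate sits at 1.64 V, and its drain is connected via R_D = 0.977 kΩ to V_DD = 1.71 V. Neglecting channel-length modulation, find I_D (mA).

I_D = 0.184 mA

V_GS = V_G = 1.64 V, so V_ov = 1.64 − 1.3 = 0.34 V.
k_n = μ_nC_ox · (W/L) = 3.19 mA/V².
Assume saturation: I_D = ½ k_n V_ov² = 0.5 × 3.19 × 0.34² = 0.184 mA, giving V_DS = V_DD − I_D R_D = 1.71 − 0.184 × 0.977 = 1.53 V.
V_DS = 1.53 V ≥ V_ov = 0.34 V, confirming saturation.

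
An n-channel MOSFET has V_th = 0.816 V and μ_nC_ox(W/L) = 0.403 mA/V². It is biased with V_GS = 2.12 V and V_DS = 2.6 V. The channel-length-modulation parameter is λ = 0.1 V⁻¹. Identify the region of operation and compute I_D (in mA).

V_ov = V_GS − V_th = 2.12 − 0.816 = 1.3 V.
Since V_DS = 2.6 V ≥ V_ov = 1.3 V, the device is in saturation.
I_D = ½ k_n V_ov² (1 + λ V_DS) = 0.5 × 0.403 × 1.3² × (1 + 0.1 × 2.6) = 0.432 mA.

Saturation; I_D = 0.432 mA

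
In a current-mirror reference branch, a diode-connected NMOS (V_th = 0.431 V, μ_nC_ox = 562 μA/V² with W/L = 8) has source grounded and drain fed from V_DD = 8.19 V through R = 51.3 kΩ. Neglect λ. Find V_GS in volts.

V_GS = 0.686 V

With gate tied to drain, V_GS = V_DS ≥ V_GS − V_th, so the device is in saturation.
k_n = μ_nC_ox · (W/L) = 4.496 mA/V².
KCL at the drain: ½ k_n (V_GS − V_th)² = (V_DD − V_GS)/R.
Let x = V_GS − 0.431. Then 115 x² + x − 7.759 = 0, giving x = 0.255 V (positive root), so V_GS = 0.686 V.
I_D = (V_DD − V_GS)/R = (8.19 − 0.686) / 51.3 = 0.146 mA.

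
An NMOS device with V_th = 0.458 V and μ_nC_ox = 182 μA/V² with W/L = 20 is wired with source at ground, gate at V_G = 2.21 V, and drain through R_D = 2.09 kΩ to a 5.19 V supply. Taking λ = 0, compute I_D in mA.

I_D = 2.29 mA

V_GS = V_G = 2.21 V, so V_ov = 2.21 − 0.458 = 1.75 V.
k_n = μ_nC_ox · (W/L) = 3.64 mA/V².
Assume saturation: I_D = ½ k_n V_ov² = 0.5 × 3.64 × 1.75² = 5.59 mA, giving V_DS = V_DD − I_D R_D = 5.19 − 5.59 × 2.09 = -6.49 V.
But -6.49 V < V_ov = 1.75 V, so the device is actually in triode.
In triode I_D = k_n[V_ov V_DS − ½ V_DS²] and I_D = (V_DD − V_DS)/R_D. Equating: 3.8 V_DS² − 14.33 V_DS + 5.19 = 0, giving V_DS = 0.406 V (the root below V_ov).
I_D = (5.19 − 0.406) / 2.09 = 2.29 mA.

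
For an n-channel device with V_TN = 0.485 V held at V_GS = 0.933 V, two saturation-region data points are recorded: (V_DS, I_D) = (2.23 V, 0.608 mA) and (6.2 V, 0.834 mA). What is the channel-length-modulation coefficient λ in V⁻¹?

λ = 0.118 V⁻¹

With V_GS fixed, I_D ∝ (1 + λ V_DS) in saturation, so I_D2/I_D1 = (1 + λ V_DS2)/(1 + λ V_DS1).
0.834/0.608 = 1.372 = (1 + 6.2 λ)/(1 + 2.23 λ).
Solving: λ (I_D1 V_DS2 − I_D2 V_DS1) = I_D2 − I_D1, so λ = (0.834 − 0.608) / (0.608 × 6.2 − 0.834 × 2.23) = 0.226 / 1.91 = 0.118 V⁻¹.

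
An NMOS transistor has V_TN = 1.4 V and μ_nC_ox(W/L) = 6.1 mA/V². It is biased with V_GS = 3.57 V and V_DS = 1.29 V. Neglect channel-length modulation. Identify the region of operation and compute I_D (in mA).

V_ov = V_GS − V_TN = 3.57 − 1.4 = 2.17 V.
Since V_DS = 1.29 V < V_ov = 2.17 V, the device is in the triode region.
I_D = k_n [V_ov · V_DS − ½ V_DS²] = 6.1 × [2.17 × 1.29 − 0.5 × 1.29²] = 12 mA.

Triode; I_D = 12.0 mA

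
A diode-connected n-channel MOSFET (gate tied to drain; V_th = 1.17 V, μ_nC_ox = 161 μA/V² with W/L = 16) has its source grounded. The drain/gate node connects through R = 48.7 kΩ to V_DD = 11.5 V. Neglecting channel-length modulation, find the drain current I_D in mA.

I_D = 0.204 mA

With gate tied to drain, V_GS = V_DS ≥ V_GS − V_th, so the device is in saturation.
k_n = μ_nC_ox · (W/L) = 2.576 mA/V².
KCL at the drain: ½ k_n (V_GS − V_th)² = (V_DD − V_GS)/R.
Let x = V_GS − 1.17. Then 62.7 x² + x − 10.33 = 0, giving x = 0.398 V (positive root), so V_GS = 1.57 V.
I_D = (V_DD − V_GS)/R = (11.5 − 1.57) / 48.7 = 0.204 mA.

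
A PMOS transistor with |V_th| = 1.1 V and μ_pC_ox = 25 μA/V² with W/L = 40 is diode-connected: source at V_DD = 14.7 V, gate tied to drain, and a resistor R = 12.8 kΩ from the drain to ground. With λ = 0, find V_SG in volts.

V_SG = 2.48 V

With gate tied to drain, V_SG = V_SD ≥ V_SG − |V_th|, so the device is in saturation.
k_p = μ_pC_ox · (W/L) = 1 mA/V².
KCL at the drain: ½ k_p (V_SG − |V_th|)² = (V_DD − V_SG)/R.
Let x = V_SG − 1.1. Then 6.4 x² + x − 13.6 = 0, giving x = 1.38 V (positive root), so V_SG = 2.48 V.
I_D = (V_DD − V_SG)/R = (14.7 − 2.48) / 12.8 = 0.955 mA.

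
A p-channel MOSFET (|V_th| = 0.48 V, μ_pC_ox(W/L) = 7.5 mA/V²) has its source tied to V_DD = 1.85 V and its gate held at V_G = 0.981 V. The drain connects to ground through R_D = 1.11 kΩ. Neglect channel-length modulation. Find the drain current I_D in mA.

I_D = 0.567 mA

V_SG = V_DD − V_G = 1.85 − 0.981 = 0.869 V, so V_ov = 0.869 − 0.48 = 0.389 V.
Assume saturation: I_D = ½ k_p V_ov² = 0.5 × 7.5 × 0.389² = 0.567 mA, giving V_SD = V_DD − I_D R_D = 1.85 − 0.567 × 1.11 = 1.22 V.
V_SD = 1.22 V ≥ V_ov = 0.389 V, confirming saturation.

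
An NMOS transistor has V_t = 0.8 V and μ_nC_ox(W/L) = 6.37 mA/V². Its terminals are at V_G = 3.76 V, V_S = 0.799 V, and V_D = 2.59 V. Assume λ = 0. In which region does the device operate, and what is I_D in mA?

Triode; I_D = 14.4 mA

V_GS = V_G − V_S = 3.76 − 0.799 = 2.96 V; V_DS = V_D − V_S = 2.59 − 0.799 = 1.79 V.
V_ov = V_GS − V_t = 2.96 − 0.8 = 2.16 V.
Since V_DS = 1.79 V < V_ov = 2.16 V, the device is in the triode region.
I_D = k_n [V_ov · V_DS − ½ V_DS²] = 6.37 × [2.16 × 1.79 − 0.5 × 1.79²] = 14.4 mA.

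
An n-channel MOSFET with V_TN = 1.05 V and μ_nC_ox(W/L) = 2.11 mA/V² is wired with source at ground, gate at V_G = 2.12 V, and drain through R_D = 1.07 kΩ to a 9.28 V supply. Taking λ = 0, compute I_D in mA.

I_D = 1.21 mA

V_GS = V_G = 2.12 V, so V_ov = 2.12 − 1.05 = 1.07 V.
Assume saturation: I_D = ½ k_n V_ov² = 0.5 × 2.11 × 1.07² = 1.21 mA, giving V_DS = V_DD − I_D R_D = 9.28 − 1.21 × 1.07 = 7.99 V.
V_DS = 7.99 V ≥ V_ov = 1.07 V, confirming saturation.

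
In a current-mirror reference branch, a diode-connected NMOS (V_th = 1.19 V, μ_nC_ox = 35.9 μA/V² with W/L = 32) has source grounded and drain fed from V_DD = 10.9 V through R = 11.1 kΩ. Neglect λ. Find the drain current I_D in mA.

I_D = 0.770 mA

With gate tied to drain, V_GS = V_DS ≥ V_GS − V_th, so the device is in saturation.
k_n = μ_nC_ox · (W/L) = 1.149 mA/V².
KCL at the drain: ½ k_n (V_GS − V_th)² = (V_DD − V_GS)/R.
Let x = V_GS − 1.19. Then 6.38 x² + x − 9.71 = 0, giving x = 1.16 V (positive root), so V_GS = 2.35 V.
I_D = (V_DD − V_GS)/R = (10.9 − 2.35) / 11.1 = 0.77 mA.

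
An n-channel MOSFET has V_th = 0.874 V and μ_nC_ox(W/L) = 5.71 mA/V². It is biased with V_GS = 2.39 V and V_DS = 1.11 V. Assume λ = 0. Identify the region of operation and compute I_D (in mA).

V_ov = V_GS − V_th = 2.39 − 0.874 = 1.52 V.
Since V_DS = 1.11 V < V_ov = 1.52 V, the device is in the triode region.
I_D = k_n [V_ov · V_DS − ½ V_DS²] = 5.71 × [1.52 × 1.11 − 0.5 × 1.11²] = 6.09 mA.

Triode; I_D = 6.09 mA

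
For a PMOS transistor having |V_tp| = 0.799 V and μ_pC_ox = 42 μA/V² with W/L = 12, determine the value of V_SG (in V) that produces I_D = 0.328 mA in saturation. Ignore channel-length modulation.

k_p = μ_pC_ox · (W/L) = 0.504 mA/V².
In saturation I_D = ½ k_p (V_SG − |V_tp|)², so V_SG − |V_tp| = √(2 I_D / k_p) = √(2 × 0.328 / 0.504) = 1.14 V.
V_SG = 0.799 + 1.14 = 1.94 V.

V_SG = 1.94 V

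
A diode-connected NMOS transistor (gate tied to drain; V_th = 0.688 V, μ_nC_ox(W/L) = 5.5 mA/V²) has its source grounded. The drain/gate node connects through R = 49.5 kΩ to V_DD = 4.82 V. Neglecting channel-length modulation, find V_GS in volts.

With gate tied to drain, V_GS = V_DS ≥ V_GS − V_th, so the device is in saturation.
KCL at the drain: ½ k_n (V_GS − V_th)² = (V_DD − V_GS)/R.
Let x = V_GS − 0.688. Then 136 x² + x − 4.132 = 0, giving x = 0.171 V (positive root), so V_GS = 0.859 V.
I_D = (V_DD − V_GS)/R = (4.82 − 0.859) / 49.5 = 0.08 mA.

V_GS = 0.859 V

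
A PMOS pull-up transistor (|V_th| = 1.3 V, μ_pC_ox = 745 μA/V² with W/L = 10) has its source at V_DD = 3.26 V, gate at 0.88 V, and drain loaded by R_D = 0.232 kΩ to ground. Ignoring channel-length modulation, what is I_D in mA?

V_SG = V_DD − V_G = 3.26 − 0.88 = 2.38 V, so V_ov = 2.38 − 1.3 = 1.08 V.
k_p = μ_pC_ox · (W/L) = 7.45 mA/V².
Assume saturation: I_D = ½ k_p V_ov² = 0.5 × 7.45 × 1.08² = 4.34 mA, giving V_SD = V_DD − I_D R_D = 3.26 − 4.34 × 0.232 = 2.25 V.
V_SD = 2.25 V ≥ V_ov = 1.08 V, confirming saturation.

I_D = 4.34 mA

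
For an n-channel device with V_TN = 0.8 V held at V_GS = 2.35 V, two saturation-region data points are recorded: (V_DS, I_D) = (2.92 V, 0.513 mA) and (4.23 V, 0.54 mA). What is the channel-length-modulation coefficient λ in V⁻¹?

With V_GS fixed, I_D ∝ (1 + λ V_DS) in saturation, so I_D2/I_D1 = (1 + λ V_DS2)/(1 + λ V_DS1).
0.54/0.513 = 1.053 = (1 + 4.23 λ)/(1 + 2.92 λ).
Solving: λ (I_D1 V_DS2 − I_D2 V_DS1) = I_D2 − I_D1, so λ = (0.54 − 0.513) / (0.513 × 4.23 − 0.54 × 2.92) = 0.027 / 0.593 = 0.0455 V⁻¹.

λ = 0.0455 V⁻¹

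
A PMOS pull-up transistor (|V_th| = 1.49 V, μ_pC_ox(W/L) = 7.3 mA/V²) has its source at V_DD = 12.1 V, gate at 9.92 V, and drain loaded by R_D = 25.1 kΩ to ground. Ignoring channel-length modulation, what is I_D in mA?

I_D = 0.478 mA

V_SG = V_DD − V_G = 12.1 − 9.92 = 2.18 V, so V_ov = 2.18 − 1.49 = 0.69 V.
Assume saturation: I_D = ½ k_p V_ov² = 0.5 × 7.3 × 0.69² = 1.74 mA, giving V_SD = V_DD − I_D R_D = 12.1 − 1.74 × 25.1 = -31.5 V.
But -31.5 V < V_ov = 0.69 V, so the device is actually in triode.
In triode I_D = k_p[V_ov V_SD − ½ V_SD²] and I_D = (V_DD − V_SD)/R_D. Equating: 91.6 V_SD² − 127.4 V_SD + 12.1 = 0, giving V_SD = 0.103 V (the root below V_ov).
I_D = (12.1 − 0.103) / 25.1 = 0.478 mA.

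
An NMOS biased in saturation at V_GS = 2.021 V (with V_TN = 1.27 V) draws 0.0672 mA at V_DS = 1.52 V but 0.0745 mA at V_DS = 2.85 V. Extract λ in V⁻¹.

λ = 0.0933 V⁻¹

With V_GS fixed, I_D ∝ (1 + λ V_DS) in saturation, so I_D2/I_D1 = (1 + λ V_DS2)/(1 + λ V_DS1).
0.0745/0.0672 = 1.109 = (1 + 2.85 λ)/(1 + 1.52 λ).
Solving: λ (I_D1 V_DS2 − I_D2 V_DS1) = I_D2 − I_D1, so λ = (0.0745 − 0.0672) / (0.0672 × 2.85 − 0.0745 × 1.52) = 0.0073 / 0.0783 = 0.0933 V⁻¹.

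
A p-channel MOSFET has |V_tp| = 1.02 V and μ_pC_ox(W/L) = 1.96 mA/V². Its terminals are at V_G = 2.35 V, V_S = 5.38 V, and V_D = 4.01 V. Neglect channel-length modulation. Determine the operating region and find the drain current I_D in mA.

V_SG = V_S − V_G = 5.38 − 2.35 = 3.03 V; V_SD = V_S − V_D = 5.38 − 4.01 = 1.37 V.
V_ov = V_SG − |V_tp| = 3.03 − 1.02 = 2.01 V.
Since V_SD = 1.37 V < V_ov = 2.01 V, the device is in the triode region.
I_D = k_p [V_ov · V_SD − ½ V_SD²] = 1.96 × [2.01 × 1.37 − 0.5 × 1.37²] = 3.56 mA.

Triode; I_D = 3.56 mA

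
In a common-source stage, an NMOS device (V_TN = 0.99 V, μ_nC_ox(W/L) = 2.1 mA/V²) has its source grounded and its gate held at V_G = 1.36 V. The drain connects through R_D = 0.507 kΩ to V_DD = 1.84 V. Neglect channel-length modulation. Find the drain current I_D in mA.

I_D = 0.144 mA

V_GS = V_G = 1.36 V, so V_ov = 1.36 − 0.99 = 0.37 V.
Assume saturation: I_D = ½ k_n V_ov² = 0.5 × 2.1 × 0.37² = 0.144 mA, giving V_DS = V_DD − I_D R_D = 1.84 − 0.144 × 0.507 = 1.77 V.
V_DS = 1.77 V ≥ V_ov = 0.37 V, confirming saturation.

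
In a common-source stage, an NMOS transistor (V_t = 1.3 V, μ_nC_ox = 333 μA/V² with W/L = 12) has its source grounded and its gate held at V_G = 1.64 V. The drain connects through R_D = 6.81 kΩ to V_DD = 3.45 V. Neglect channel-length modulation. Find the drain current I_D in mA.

V_GS = V_G = 1.64 V, so V_ov = 1.64 − 1.3 = 0.34 V.
k_n = μ_nC_ox · (W/L) = 3.996 mA/V².
Assume saturation: I_D = ½ k_n V_ov² = 0.5 × 3.996 × 0.34² = 0.231 mA, giving V_DS = V_DD − I_D R_D = 3.45 − 0.231 × 6.81 = 1.88 V.
V_DS = 1.88 V ≥ V_ov = 0.34 V, confirming saturation.

I_D = 0.231 mA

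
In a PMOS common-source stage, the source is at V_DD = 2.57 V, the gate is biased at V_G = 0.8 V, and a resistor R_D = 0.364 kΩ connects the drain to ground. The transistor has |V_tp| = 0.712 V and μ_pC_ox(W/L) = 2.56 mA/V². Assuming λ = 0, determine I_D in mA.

I_D = 1.43 mA

V_SG = V_DD − V_G = 2.57 − 0.8 = 1.77 V, so V_ov = 1.77 − 0.712 = 1.06 V.
Assume saturation: I_D = ½ k_p V_ov² = 0.5 × 2.56 × 1.06² = 1.43 mA, giving V_SD = V_DD − I_D R_D = 2.57 − 1.43 × 0.364 = 2.05 V.
V_SD = 2.05 V ≥ V_ov = 1.06 V, confirming saturation.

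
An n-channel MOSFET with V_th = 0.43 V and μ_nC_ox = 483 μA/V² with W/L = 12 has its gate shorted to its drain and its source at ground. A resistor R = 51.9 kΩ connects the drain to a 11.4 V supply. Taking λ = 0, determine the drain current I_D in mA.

With gate tied to drain, V_GS = V_DS ≥ V_GS − V_th, so the device is in saturation.
k_n = μ_nC_ox · (W/L) = 5.796 mA/V².
KCL at the drain: ½ k_n (V_GS − V_th)² = (V_DD − V_GS)/R.
Let x = V_GS − 0.43. Then 150 x² + x − 10.97 = 0, giving x = 0.267 V (positive root), so V_GS = 0.697 V.
I_D = (V_DD − V_GS)/R = (11.4 − 0.697) / 51.9 = 0.206 mA.

I_D = 0.206 mA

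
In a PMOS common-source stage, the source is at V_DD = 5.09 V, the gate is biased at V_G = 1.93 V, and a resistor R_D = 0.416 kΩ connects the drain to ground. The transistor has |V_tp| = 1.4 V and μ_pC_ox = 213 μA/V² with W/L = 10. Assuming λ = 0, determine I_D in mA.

I_D = 3.30 mA

V_SG = V_DD − V_G = 5.09 − 1.93 = 3.16 V, so V_ov = 3.16 − 1.4 = 1.76 V.
k_p = μ_pC_ox · (W/L) = 2.13 mA/V².
Assume saturation: I_D = ½ k_p V_ov² = 0.5 × 2.13 × 1.76² = 3.3 mA, giving V_SD = V_DD − I_D R_D = 5.09 − 3.3 × 0.416 = 3.72 V.
V_SD = 3.72 V ≥ V_ov = 1.76 V, confirming saturation.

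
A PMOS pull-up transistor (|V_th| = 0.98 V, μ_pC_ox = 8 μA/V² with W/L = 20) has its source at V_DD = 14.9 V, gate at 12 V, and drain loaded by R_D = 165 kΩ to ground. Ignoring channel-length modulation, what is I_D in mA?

V_SG = V_DD − V_G = 14.9 − 12 = 2.9 V, so V_ov = 2.9 − 0.98 = 1.92 V.
k_p = μ_pC_ox · (W/L) = 0.16 mA/V².
Assume saturation: I_D = ½ k_p V_ov² = 0.5 × 0.16 × 1.92² = 0.295 mA, giving V_SD = V_DD − I_D R_D = 14.9 − 0.295 × 165 = -33.8 V.
But -33.8 V < V_ov = 1.92 V, so the device is actually in triode.
In triode I_D = k_p[V_ov V_SD − ½ V_SD²] and I_D = (V_DD − V_SD)/R_D. Equating: 13.2 V_SD² − 51.69 V_SD + 14.9 = 0, giving V_SD = 0.313 V (the root below V_ov).
I_D = (14.9 − 0.313) / 165 = 0.0884 mA.

I_D = 0.0884 mA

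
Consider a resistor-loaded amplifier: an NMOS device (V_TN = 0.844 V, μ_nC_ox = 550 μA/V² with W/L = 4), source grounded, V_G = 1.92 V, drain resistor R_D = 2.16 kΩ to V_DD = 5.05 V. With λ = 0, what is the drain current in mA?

V_GS = V_G = 1.92 V, so V_ov = 1.92 − 0.844 = 1.08 V.
k_n = μ_nC_ox · (W/L) = 2.2 mA/V².
Assume saturation: I_D = ½ k_n V_ov² = 0.5 × 2.2 × 1.08² = 1.27 mA, giving V_DS = V_DD − I_D R_D = 5.05 − 1.27 × 2.16 = 2.3 V.
V_DS = 2.3 V ≥ V_ov = 1.08 V, confirming saturation.

I_D = 1.27 mA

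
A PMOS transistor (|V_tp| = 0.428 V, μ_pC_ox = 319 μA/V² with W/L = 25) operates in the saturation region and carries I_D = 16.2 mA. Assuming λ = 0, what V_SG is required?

k_p = μ_pC_ox · (W/L) = 7.975 mA/V².
In saturation I_D = ½ k_p (V_SG − |V_tp|)², so V_SG − |V_tp| = √(2 I_D / k_p) = √(2 × 16.2 / 7.975) = 2.02 V.
V_SG = 0.428 + 2.02 = 2.44 V.

V_SG = 2.44 V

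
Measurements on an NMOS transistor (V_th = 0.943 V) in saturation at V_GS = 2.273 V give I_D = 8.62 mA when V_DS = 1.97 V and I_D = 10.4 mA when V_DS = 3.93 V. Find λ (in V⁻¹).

λ = 0.133 V⁻¹

With V_GS fixed, I_D ∝ (1 + λ V_DS) in saturation, so I_D2/I_D1 = (1 + λ V_DS2)/(1 + λ V_DS1).
10.4/8.62 = 1.206 = (1 + 3.93 λ)/(1 + 1.97 λ).
Solving: λ (I_D1 V_DS2 − I_D2 V_DS1) = I_D2 − I_D1, so λ = (10.4 − 8.62) / (8.62 × 3.93 − 10.4 × 1.97) = 1.78 / 13.4 = 0.133 V⁻¹.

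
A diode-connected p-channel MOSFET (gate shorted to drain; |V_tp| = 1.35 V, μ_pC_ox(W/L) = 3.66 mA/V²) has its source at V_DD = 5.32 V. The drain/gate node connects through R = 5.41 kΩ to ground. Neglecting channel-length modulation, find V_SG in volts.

V_SG = 1.93 V

With gate tied to drain, V_SG = V_SD ≥ V_SG − |V_tp|, so the device is in saturation.
KCL at the drain: ½ k_p (V_SG − |V_tp|)² = (V_DD − V_SG)/R.
Let x = V_SG − 1.35. Then 9.9 x² + x − 3.97 = 0, giving x = 0.585 V (positive root), so V_SG = 1.93 V.
I_D = (V_DD − V_SG)/R = (5.32 − 1.93) / 5.41 = 0.626 mA.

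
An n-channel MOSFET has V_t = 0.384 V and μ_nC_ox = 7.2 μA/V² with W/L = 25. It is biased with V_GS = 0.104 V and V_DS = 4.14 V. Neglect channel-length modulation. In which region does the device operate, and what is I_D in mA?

Cutoff; I_D = 0 mA

V_GS = 0.104 V < V_t = 0.384 V, so the transistor is in cutoff.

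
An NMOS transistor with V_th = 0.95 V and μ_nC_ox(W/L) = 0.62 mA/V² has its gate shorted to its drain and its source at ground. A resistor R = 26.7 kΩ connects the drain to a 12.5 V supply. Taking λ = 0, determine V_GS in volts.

With gate tied to drain, V_GS = V_DS ≥ V_GS − V_th, so the device is in saturation.
KCL at the drain: ½ k_n (V_GS − V_th)² = (V_DD − V_GS)/R.
Let x = V_GS − 0.95. Then 8.28 x² + x − 11.55 = 0, giving x = 1.12 V (positive root), so V_GS = 2.07 V.
I_D = (V_DD − V_GS)/R = (12.5 − 2.07) / 26.7 = 0.391 mA.

V_GS = 2.07 V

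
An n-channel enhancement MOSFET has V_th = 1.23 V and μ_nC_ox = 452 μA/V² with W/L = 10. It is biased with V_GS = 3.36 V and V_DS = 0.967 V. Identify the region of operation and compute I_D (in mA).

Triode; I_D = 7.20 mA

k_n = μ_nC_ox · (W/L) = 4.52 mA/V².
V_ov = V_GS − V_th = 3.36 − 1.23 = 2.13 V.
Since V_DS = 0.967 V < V_ov = 2.13 V, the device is in the triode region.
I_D = k_n [V_ov · V_DS − ½ V_DS²] = 4.52 × [2.13 × 0.967 − 0.5 × 0.967²] = 7.2 mA.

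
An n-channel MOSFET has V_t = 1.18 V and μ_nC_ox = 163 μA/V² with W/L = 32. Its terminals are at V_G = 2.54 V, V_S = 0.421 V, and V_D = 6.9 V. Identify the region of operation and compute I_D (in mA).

V_GS = V_G − V_S = 2.54 − 0.421 = 2.12 V; V_DS = V_D − V_S = 6.9 − 0.421 = 6.48 V.
k_n = μ_nC_ox · (W/L) = 5.216 mA/V².
V_ov = V_GS − V_t = 2.12 − 1.18 = 0.939 V.
Since V_DS = 6.48 V ≥ V_ov = 0.939 V, the device is in saturation.
I_D = ½ k_n V_ov² = 0.5 × 5.216 × 0.939² = 2.3 mA.

Saturation; I_D = 2.30 mA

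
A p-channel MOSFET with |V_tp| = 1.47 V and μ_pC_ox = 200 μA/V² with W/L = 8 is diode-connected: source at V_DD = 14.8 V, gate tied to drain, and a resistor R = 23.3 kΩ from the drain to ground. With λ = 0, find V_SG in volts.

With gate tied to drain, V_SG = V_SD ≥ V_SG − |V_tp|, so the device is in saturation.
k_p = μ_pC_ox · (W/L) = 1.6 mA/V².
KCL at the drain: ½ k_p (V_SG − |V_tp|)² = (V_DD − V_SG)/R.
Let x = V_SG − 1.47. Then 18.6 x² + x − 13.33 = 0, giving x = 0.819 V (positive root), so V_SG = 2.29 V.
I_D = (V_DD − V_SG)/R = (14.8 − 2.29) / 23.3 = 0.537 mA.

V_SG = 2.29 V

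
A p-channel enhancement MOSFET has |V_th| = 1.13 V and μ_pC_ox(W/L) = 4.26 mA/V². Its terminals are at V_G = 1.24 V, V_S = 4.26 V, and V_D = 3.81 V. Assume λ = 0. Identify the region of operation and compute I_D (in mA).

V_SG = V_S − V_G = 4.26 − 1.24 = 3.02 V; V_SD = V_S − V_D = 4.26 − 3.81 = 0.45 V.
V_ov = V_SG − |V_th| = 3.02 − 1.13 = 1.89 V.
Since V_SD = 0.45 V < V_ov = 1.89 V, the device is in the triode region.
I_D = k_p [V_ov · V_SD − ½ V_SD²] = 4.26 × [1.89 × 0.45 − 0.5 × 0.45²] = 3.19 mA.

Triode; I_D = 3.19 mA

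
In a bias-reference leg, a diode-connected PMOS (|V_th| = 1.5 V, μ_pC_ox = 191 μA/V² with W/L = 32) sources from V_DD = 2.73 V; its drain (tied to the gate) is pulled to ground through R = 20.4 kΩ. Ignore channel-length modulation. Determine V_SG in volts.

V_SG = 1.63 V

With gate tied to drain, V_SG = V_SD ≥ V_SG − |V_th|, so the device is in saturation.
k_p = μ_pC_ox · (W/L) = 6.112 mA/V².
KCL at the drain: ½ k_p (V_SG − |V_th|)² = (V_DD − V_SG)/R.
Let x = V_SG − 1.5. Then 62.3 x² + x − 1.23 = 0, giving x = 0.133 V (positive root), so V_SG = 1.63 V.
I_D = (V_DD − V_SG)/R = (2.73 − 1.63) / 20.4 = 0.0538 mA.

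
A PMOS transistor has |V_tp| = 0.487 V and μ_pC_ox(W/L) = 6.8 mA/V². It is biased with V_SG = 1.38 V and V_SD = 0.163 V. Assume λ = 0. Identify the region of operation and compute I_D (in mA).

V_ov = V_SG − |V_tp| = 1.38 − 0.487 = 0.893 V.
Since V_SD = 0.163 V < V_ov = 0.893 V, the device is in the triode region.
I_D = k_p [V_ov · V_SD − ½ V_SD²] = 6.8 × [0.893 × 0.163 − 0.5 × 0.163²] = 0.899 mA.

Triode; I_D = 0.899 mA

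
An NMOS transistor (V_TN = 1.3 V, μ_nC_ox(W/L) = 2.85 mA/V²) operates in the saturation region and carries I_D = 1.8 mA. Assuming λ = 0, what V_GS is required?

In saturation I_D = ½ k_n (V_GS − V_TN)², so V_GS − V_TN = √(2 I_D / k_n) = √(2 × 1.8 / 2.85) = 1.12 V.
V_GS = 1.3 + 1.12 = 2.42 V.

V_GS = 2.42 V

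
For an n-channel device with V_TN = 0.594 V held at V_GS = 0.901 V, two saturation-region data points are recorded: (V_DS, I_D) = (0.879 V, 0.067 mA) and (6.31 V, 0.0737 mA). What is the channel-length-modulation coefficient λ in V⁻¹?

With V_GS fixed, I_D ∝ (1 + λ V_DS) in saturation, so I_D2/I_D1 = (1 + λ V_DS2)/(1 + λ V_DS1).
0.0737/0.067 = 1.1 = (1 + 6.31 λ)/(1 + 0.879 λ).
Solving: λ (I_D1 V_DS2 − I_D2 V_DS1) = I_D2 − I_D1, so λ = (0.0737 − 0.067) / (0.067 × 6.31 − 0.0737 × 0.879) = 0.0067 / 0.358 = 0.0187 V⁻¹.

λ = 0.0187 V⁻¹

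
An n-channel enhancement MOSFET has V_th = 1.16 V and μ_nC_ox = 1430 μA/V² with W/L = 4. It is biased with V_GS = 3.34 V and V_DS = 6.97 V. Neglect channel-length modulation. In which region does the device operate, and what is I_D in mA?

k_n = μ_nC_ox · (W/L) = 5.72 mA/V².
V_ov = V_GS − V_th = 3.34 − 1.16 = 2.18 V.
Since V_DS = 6.97 V ≥ V_ov = 2.18 V, the device is in saturation.
I_D = ½ k_n V_ov² = 0.5 × 5.72 × 2.18² = 13.6 mA.

Saturation; I_D = 13.6 mA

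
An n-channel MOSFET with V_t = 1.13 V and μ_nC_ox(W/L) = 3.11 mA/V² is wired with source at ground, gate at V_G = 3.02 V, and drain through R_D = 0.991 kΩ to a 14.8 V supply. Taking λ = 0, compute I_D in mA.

V_GS = V_G = 3.02 V, so V_ov = 3.02 − 1.13 = 1.89 V.
Assume saturation: I_D = ½ k_n V_ov² = 0.5 × 3.11 × 1.89² = 5.55 mA, giving V_DS = V_DD − I_D R_D = 14.8 − 5.55 × 0.991 = 9.3 V.
V_DS = 9.3 V ≥ V_ov = 1.89 V, confirming saturation.

I_D = 5.55 mA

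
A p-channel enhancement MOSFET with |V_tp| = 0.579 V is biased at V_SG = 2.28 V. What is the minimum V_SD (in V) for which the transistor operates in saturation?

V_SD,sat = 1.70 V

The boundary between triode and saturation is V_SD = V_SG − |V_tp| = V_ov.
V_ov = 2.28 − 0.579 = 1.7 V.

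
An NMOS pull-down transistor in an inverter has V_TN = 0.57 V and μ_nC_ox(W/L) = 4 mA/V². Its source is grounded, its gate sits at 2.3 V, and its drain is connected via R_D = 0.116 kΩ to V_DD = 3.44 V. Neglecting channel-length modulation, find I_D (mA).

I_D = 5.99 mA

V_GS = V_G = 2.3 V, so V_ov = 2.3 − 0.57 = 1.73 V.
Assume saturation: I_D = ½ k_n V_ov² = 0.5 × 4 × 1.73² = 5.99 mA, giving V_DS = V_DD − I_D R_D = 3.44 − 5.99 × 0.116 = 2.75 V.
V_DS = 2.75 V ≥ V_ov = 1.73 V, confirming saturation.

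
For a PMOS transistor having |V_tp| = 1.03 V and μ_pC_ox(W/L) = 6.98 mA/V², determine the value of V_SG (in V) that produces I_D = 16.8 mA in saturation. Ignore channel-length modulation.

In saturation I_D = ½ k_p (V_SG − |V_tp|)², so V_SG − |V_tp| = √(2 I_D / k_p) = √(2 × 16.8 / 6.98) = 2.19 V.
V_SG = 1.03 + 2.19 = 3.22 V.

V_SG = 3.22 V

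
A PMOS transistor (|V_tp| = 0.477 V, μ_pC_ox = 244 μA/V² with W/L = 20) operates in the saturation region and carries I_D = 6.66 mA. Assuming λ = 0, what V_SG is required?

k_p = μ_pC_ox · (W/L) = 4.88 mA/V².
In saturation I_D = ½ k_p (V_SG − |V_tp|)², so V_SG − |V_tp| = √(2 I_D / k_p) = √(2 × 6.66 / 4.88) = 1.65 V.
V_SG = 0.477 + 1.65 = 2.13 V.

V_SG = 2.13 V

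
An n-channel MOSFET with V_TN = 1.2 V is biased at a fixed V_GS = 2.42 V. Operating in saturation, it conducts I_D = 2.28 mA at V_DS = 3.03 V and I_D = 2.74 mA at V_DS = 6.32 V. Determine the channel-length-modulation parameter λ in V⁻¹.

λ = 0.0753 V⁻¹

With V_GS fixed, I_D ∝ (1 + λ V_DS) in saturation, so I_D2/I_D1 = (1 + λ V_DS2)/(1 + λ V_DS1).
2.74/2.28 = 1.202 = (1 + 6.32 λ)/(1 + 3.03 λ).
Solving: λ (I_D1 V_DS2 − I_D2 V_DS1) = I_D2 − I_D1, so λ = (2.74 − 2.28) / (2.28 × 6.32 − 2.74 × 3.03) = 0.46 / 6.11 = 0.0753 V⁻¹.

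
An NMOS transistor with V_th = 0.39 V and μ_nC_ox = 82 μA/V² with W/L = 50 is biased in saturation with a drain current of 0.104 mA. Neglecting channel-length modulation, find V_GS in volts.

V_GS = 0.615 V

k_n = μ_nC_ox · (W/L) = 4.1 mA/V².
In saturation I_D = ½ k_n (V_GS − V_th)², so V_GS − V_th = √(2 I_D / k_n) = √(2 × 0.104 / 4.1) = 0.225 V.
V_GS = 0.39 + 0.225 = 0.615 V.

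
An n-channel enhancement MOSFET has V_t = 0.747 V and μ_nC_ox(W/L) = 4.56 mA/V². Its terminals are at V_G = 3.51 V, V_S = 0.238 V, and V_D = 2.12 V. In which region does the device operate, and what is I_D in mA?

Triode; I_D = 13.6 mA

V_GS = V_G − V_S = 3.51 − 0.238 = 3.27 V; V_DS = V_D − V_S = 2.12 − 0.238 = 1.88 V.
V_ov = V_GS − V_t = 3.27 − 0.747 = 2.52 V.
Since V_DS = 1.88 V < V_ov = 2.52 V, the device is in the triode region.
I_D = k_n [V_ov · V_DS − ½ V_DS²] = 4.56 × [2.52 × 1.88 − 0.5 × 1.88²] = 13.6 mA.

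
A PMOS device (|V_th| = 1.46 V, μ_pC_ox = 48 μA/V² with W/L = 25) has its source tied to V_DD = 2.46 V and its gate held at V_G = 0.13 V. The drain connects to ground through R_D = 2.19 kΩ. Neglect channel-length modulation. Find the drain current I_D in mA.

I_D = 0.454 mA

V_SG = V_DD − V_G = 2.46 − 0.13 = 2.33 V, so V_ov = 2.33 − 1.46 = 0.87 V.
k_p = μ_pC_ox · (W/L) = 1.2 mA/V².
Assume saturation: I_D = ½ k_p V_ov² = 0.5 × 1.2 × 0.87² = 0.454 mA, giving V_SD = V_DD − I_D R_D = 2.46 − 0.454 × 2.19 = 1.47 V.
V_SD = 1.47 V ≥ V_ov = 0.87 V, confirming saturation.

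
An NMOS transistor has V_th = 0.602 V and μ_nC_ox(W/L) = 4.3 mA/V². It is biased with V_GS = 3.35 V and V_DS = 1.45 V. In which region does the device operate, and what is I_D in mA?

Triode; I_D = 12.6 mA

V_ov = V_GS − V_th = 3.35 − 0.602 = 2.75 V.
Since V_DS = 1.45 V < V_ov = 2.75 V, the device is in the triode region.
I_D = k_n [V_ov · V_DS − ½ V_DS²] = 4.3 × [2.75 × 1.45 − 0.5 × 1.45²] = 12.6 mA.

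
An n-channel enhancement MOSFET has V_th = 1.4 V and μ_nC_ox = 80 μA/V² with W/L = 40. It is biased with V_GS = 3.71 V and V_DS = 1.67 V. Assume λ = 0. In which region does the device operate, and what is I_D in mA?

k_n = μ_nC_ox · (W/L) = 3.2 mA/V².
V_ov = V_GS − V_th = 3.71 − 1.4 = 2.31 V.
Since V_DS = 1.67 V < V_ov = 2.31 V, the device is in the triode region.
I_D = k_n [V_ov · V_DS − ½ V_DS²] = 3.2 × [2.31 × 1.67 − 0.5 × 1.67²] = 7.88 mA.

Triode; I_D = 7.88 mA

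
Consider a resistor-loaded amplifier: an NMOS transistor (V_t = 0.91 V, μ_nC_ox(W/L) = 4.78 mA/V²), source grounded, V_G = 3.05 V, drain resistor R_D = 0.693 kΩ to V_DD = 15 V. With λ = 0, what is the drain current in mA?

V_GS = V_G = 3.05 V, so V_ov = 3.05 − 0.91 = 2.14 V.
Assume saturation: I_D = ½ k_n V_ov² = 0.5 × 4.78 × 2.14² = 10.9 mA, giving V_DS = V_DD − I_D R_D = 15 − 10.9 × 0.693 = 7.41 V.
V_DS = 7.41 V ≥ V_ov = 2.14 V, confirming saturation.

I_D = 10.9 mA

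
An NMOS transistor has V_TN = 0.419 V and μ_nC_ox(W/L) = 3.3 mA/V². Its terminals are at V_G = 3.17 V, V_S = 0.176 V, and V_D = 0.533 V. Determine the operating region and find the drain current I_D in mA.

V_GS = V_G − V_S = 3.17 − 0.176 = 2.99 V; V_DS = V_D − V_S = 0.533 − 0.176 = 0.357 V.
V_ov = V_GS − V_TN = 2.99 − 0.419 = 2.57 V.
Since V_DS = 0.357 V < V_ov = 2.57 V, the device is in the triode region.
I_D = k_n [V_ov · V_DS − ½ V_DS²] = 3.3 × [2.57 × 0.357 − 0.5 × 0.357²] = 2.82 mA.

Triode; I_D = 2.82 mA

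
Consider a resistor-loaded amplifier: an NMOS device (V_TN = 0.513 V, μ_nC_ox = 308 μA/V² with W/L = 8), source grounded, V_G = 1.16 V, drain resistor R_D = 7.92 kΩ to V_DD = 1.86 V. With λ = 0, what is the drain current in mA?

V_GS = V_G = 1.16 V, so V_ov = 1.16 − 0.513 = 0.647 V.
k_n = μ_nC_ox · (W/L) = 2.464 mA/V².
Assume saturation: I_D = ½ k_n V_ov² = 0.5 × 2.464 × 0.647² = 0.516 mA, giving V_DS = V_DD − I_D R_D = 1.86 − 0.516 × 7.92 = -2.22 V.
But -2.22 V < V_ov = 0.647 V, so the device is actually in triode.
In triode I_D = k_n[V_ov V_DS − ½ V_DS²] and I_D = (V_DD − V_DS)/R_D. Equating: 9.76 V_DS² − 13.63 V_DS + 1.86 = 0, giving V_DS = 0.153 V (the root below V_ov).
I_D = (1.86 − 0.153) / 7.92 = 0.215 mA.

I_D = 0.215 mA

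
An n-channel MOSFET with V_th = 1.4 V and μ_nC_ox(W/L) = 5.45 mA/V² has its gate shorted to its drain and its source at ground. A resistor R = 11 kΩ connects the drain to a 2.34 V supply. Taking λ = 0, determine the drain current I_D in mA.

I_D = 0.0708 mA

With gate tied to drain, V_GS = V_DS ≥ V_GS − V_th, so the device is in saturation.
KCL at the drain: ½ k_n (V_GS − V_th)² = (V_DD − V_GS)/R.
Let x = V_GS − 1.4. Then 30 x² + x − 0.94 = 0, giving x = 0.161 V (positive root), so V_GS = 1.56 V.
I_D = (V_DD − V_GS)/R = (2.34 − 1.56) / 11 = 0.0708 mA.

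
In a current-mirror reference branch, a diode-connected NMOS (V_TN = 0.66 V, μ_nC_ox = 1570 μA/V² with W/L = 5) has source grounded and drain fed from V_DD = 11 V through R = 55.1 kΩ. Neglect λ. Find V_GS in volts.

V_GS = 0.876 V

With gate tied to drain, V_GS = V_DS ≥ V_GS − V_TN, so the device is in saturation.
k_n = μ_nC_ox · (W/L) = 7.85 mA/V².
KCL at the drain: ½ k_n (V_GS − V_TN)² = (V_DD − V_GS)/R.
Let x = V_GS − 0.66. Then 216 x² + x − 10.34 = 0, giving x = 0.216 V (positive root), so V_GS = 0.876 V.
I_D = (V_DD − V_GS)/R = (11 − 0.876) / 55.1 = 0.184 mA.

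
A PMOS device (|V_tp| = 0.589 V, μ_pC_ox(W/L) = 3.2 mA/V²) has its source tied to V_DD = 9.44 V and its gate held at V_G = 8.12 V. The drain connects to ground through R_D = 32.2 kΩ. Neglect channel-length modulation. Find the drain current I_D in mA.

V_SG = V_DD − V_G = 9.44 − 8.12 = 1.32 V, so V_ov = 1.32 − 0.589 = 0.731 V.
Assume saturation: I_D = ½ k_p V_ov² = 0.5 × 3.2 × 0.731² = 0.855 mA, giving V_SD = V_DD − I_D R_D = 9.44 − 0.855 × 32.2 = -18.1 V.
But -18.1 V < V_ov = 0.731 V, so the device is actually in triode.
In triode I_D = k_p[V_ov V_SD − ½ V_SD²] and I_D = (V_DD − V_SD)/R_D. Equating: 51.5 V_SD² − 76.32 V_SD + 9.44 = 0, giving V_SD = 0.136 V (the root below V_ov).
I_D = (9.44 − 0.136) / 32.2 = 0.289 mA.

I_D = 0.289 mA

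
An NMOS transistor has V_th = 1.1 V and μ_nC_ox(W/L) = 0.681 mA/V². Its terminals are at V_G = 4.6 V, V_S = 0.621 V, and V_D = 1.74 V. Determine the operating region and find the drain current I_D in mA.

V_GS = V_G − V_S = 4.6 − 0.621 = 3.98 V; V_DS = V_D − V_S = 1.74 − 0.621 = 1.12 V.
V_ov = V_GS − V_th = 3.98 − 1.1 = 2.88 V.
Since V_DS = 1.12 V < V_ov = 2.88 V, the device is in the triode region.
I_D = k_n [V_ov · V_DS − ½ V_DS²] = 0.681 × [2.88 × 1.12 − 0.5 × 1.12²] = 1.77 mA.

Triode; I_D = 1.77 mA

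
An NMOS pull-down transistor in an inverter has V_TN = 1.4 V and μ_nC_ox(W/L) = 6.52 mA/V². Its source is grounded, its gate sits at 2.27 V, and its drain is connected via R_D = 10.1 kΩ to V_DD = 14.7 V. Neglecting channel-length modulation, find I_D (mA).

I_D = 1.43 mA

V_GS = V_G = 2.27 V, so V_ov = 2.27 − 1.4 = 0.87 V.
Assume saturation: I_D = ½ k_n V_ov² = 0.5 × 6.52 × 0.87² = 2.47 mA, giving V_DS = V_DD − I_D R_D = 14.7 − 2.47 × 10.1 = -10.2 V.
But -10.2 V < V_ov = 0.87 V, so the device is actually in triode.
In triode I_D = k_n[V_ov V_DS − ½ V_DS²] and I_D = (V_DD − V_DS)/R_D. Equating: 32.9 V_DS² − 58.29 V_DS + 14.7 = 0, giving V_DS = 0.305 V (the root below V_ov).
I_D = (14.7 − 0.305) / 10.1 = 1.43 mA.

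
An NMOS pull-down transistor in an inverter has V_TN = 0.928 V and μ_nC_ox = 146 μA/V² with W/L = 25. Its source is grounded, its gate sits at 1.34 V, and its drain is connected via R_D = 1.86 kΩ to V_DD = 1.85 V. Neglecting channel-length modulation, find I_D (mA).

I_D = 0.310 mA

V_GS = V_G = 1.34 V, so V_ov = 1.34 − 0.928 = 0.412 V.
k_n = μ_nC_ox · (W/L) = 3.65 mA/V².
Assume saturation: I_D = ½ k_n V_ov² = 0.5 × 3.65 × 0.412² = 0.31 mA, giving V_DS = V_DD − I_D R_D = 1.85 − 0.31 × 1.86 = 1.27 V.
V_DS = 1.27 V ≥ V_ov = 0.412 V, confirming saturation.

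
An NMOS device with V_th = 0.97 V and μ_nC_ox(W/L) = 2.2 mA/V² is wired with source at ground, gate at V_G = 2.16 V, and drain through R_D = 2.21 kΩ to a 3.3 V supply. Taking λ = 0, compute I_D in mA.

I_D = 1.21 mA

V_GS = V_G = 2.16 V, so V_ov = 2.16 − 0.97 = 1.19 V.
Assume saturation: I_D = ½ k_n V_ov² = 0.5 × 2.2 × 1.19² = 1.56 mA, giving V_DS = V_DD − I_D R_D = 3.3 − 1.56 × 2.21 = -0.143 V.
But -0.143 V < V_ov = 1.19 V, so the device is actually in triode.
In triode I_D = k_n[V_ov V_DS − ½ V_DS²] and I_D = (V_DD − V_DS)/R_D. Equating: 2.43 V_DS² − 6.786 V_DS + 3.3 = 0, giving V_DS = 0.627 V (the root below V_ov).
I_D = (3.3 − 0.627) / 2.21 = 1.21 mA.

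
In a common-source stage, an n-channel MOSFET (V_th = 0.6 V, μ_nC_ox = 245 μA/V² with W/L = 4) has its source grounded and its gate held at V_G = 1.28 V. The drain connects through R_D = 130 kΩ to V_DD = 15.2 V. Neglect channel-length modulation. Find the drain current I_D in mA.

V_GS = V_G = 1.28 V, so V_ov = 1.28 − 0.6 = 0.68 V.
k_n = μ_nC_ox · (W/L) = 0.98 mA/V².
Assume saturation: I_D = ½ k_n V_ov² = 0.5 × 0.98 × 0.68² = 0.227 mA, giving V_DS = V_DD − I_D R_D = 15.2 − 0.227 × 130 = -14.3 V.
But -14.3 V < V_ov = 0.68 V, so the device is actually in triode.
In triode I_D = k_n[V_ov V_DS − ½ V_DS²] and I_D = (V_DD − V_DS)/R_D. Equating: 63.7 V_DS² − 87.63 V_DS + 15.2 = 0, giving V_DS = 0.204 V (the root below V_ov).
I_D = (15.2 − 0.204) / 130 = 0.115 mA.

I_D = 0.115 mA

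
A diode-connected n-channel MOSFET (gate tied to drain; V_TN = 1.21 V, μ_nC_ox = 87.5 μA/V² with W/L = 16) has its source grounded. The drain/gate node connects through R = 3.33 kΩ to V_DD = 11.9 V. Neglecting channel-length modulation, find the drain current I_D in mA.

With gate tied to drain, V_GS = V_DS ≥ V_GS − V_TN, so the device is in saturation.
k_n = μ_nC_ox · (W/L) = 1.4 mA/V².
KCL at the drain: ½ k_n (V_GS − V_TN)² = (V_DD − V_GS)/R.
Let x = V_GS − 1.21. Then 2.33 x² + x − 10.69 = 0, giving x = 1.94 V (positive root), so V_GS = 3.15 V.
I_D = (V_DD − V_GS)/R = (11.9 − 3.15) / 3.33 = 2.63 mA.

I_D = 2.63 mA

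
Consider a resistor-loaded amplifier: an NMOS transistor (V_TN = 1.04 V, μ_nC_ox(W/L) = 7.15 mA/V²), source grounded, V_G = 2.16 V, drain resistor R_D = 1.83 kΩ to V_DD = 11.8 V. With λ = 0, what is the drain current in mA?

V_GS = V_G = 2.16 V, so V_ov = 2.16 − 1.04 = 1.12 V.
Assume saturation: I_D = ½ k_n V_ov² = 0.5 × 7.15 × 1.12² = 4.48 mA, giving V_DS = V_DD − I_D R_D = 11.8 − 4.48 × 1.83 = 3.59 V.
V_DS = 3.59 V ≥ V_ov = 1.12 V, confirming saturation.

I_D = 4.48 mA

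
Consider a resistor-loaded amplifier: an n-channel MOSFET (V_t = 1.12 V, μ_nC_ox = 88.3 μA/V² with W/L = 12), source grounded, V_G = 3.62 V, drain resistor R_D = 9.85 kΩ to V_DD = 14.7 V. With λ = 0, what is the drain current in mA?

V_GS = V_G = 3.62 V, so V_ov = 3.62 − 1.12 = 2.5 V.
k_n = μ_nC_ox · (W/L) = 1.06 mA/V².
Assume saturation: I_D = ½ k_n V_ov² = 0.5 × 1.06 × 2.5² = 3.31 mA, giving V_DS = V_DD − I_D R_D = 14.7 − 3.31 × 9.85 = -17.9 V.
But -17.9 V < V_ov = 2.5 V, so the device is actually in triode.
In triode I_D = k_n[V_ov V_DS − ½ V_DS²] and I_D = (V_DD − V_DS)/R_D. Equating: 5.22 V_DS² − 27.09 V_DS + 14.7 = 0, giving V_DS = 0.616 V (the root below V_ov).
I_D = (14.7 − 0.616) / 9.85 = 1.43 mA.

I_D = 1.43 mA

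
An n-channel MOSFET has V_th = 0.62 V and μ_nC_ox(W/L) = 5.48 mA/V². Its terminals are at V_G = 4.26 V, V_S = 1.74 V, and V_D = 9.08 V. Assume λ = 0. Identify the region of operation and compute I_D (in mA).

V_GS = V_G − V_S = 4.26 − 1.74 = 2.52 V; V_DS = V_D − V_S = 9.08 − 1.74 = 7.34 V.
V_ov = V_GS − V_th = 2.52 − 0.62 = 1.9 V.
Since V_DS = 7.34 V ≥ V_ov = 1.9 V, the device is in saturation.
I_D = ½ k_n V_ov² = 0.5 × 5.48 × 1.9² = 9.89 mA.

Saturation; I_D = 9.89 mA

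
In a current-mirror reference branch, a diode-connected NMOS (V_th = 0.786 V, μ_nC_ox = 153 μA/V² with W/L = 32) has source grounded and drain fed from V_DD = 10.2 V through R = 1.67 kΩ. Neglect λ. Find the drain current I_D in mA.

With gate tied to drain, V_GS = V_DS ≥ V_GS − V_th, so the device is in saturation.
k_n = μ_nC_ox · (W/L) = 4.896 mA/V².
KCL at the drain: ½ k_n (V_GS − V_th)² = (V_DD − V_GS)/R.
Let x = V_GS − 0.786. Then 4.09 x² + x − 9.414 = 0, giving x = 1.4 V (positive root), so V_GS = 2.19 V.
I_D = (V_DD − V_GS)/R = (10.2 − 2.19) / 1.67 = 4.8 mA.

I_D = 4.80 mA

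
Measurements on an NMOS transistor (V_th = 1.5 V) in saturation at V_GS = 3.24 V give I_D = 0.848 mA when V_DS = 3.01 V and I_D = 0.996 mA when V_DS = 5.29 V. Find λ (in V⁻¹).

With V_GS fixed, I_D ∝ (1 + λ V_DS) in saturation, so I_D2/I_D1 = (1 + λ V_DS2)/(1 + λ V_DS1).
0.996/0.848 = 1.175 = (1 + 5.29 λ)/(1 + 3.01 λ).
Solving: λ (I_D1 V_DS2 − I_D2 V_DS1) = I_D2 − I_D1, so λ = (0.996 − 0.848) / (0.848 × 5.29 − 0.996 × 3.01) = 0.148 / 1.49 = 0.0995 V⁻¹.

λ = 0.0995 V⁻¹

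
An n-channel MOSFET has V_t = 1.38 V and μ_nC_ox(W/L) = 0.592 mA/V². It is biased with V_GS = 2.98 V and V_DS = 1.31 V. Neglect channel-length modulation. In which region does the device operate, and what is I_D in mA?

Triode; I_D = 0.733 mA

V_ov = V_GS − V_t = 2.98 − 1.38 = 1.6 V.
Since V_DS = 1.31 V < V_ov = 1.6 V, the device is in the triode region.
I_D = k_n [V_ov · V_DS − ½ V_DS²] = 0.592 × [1.6 × 1.31 − 0.5 × 1.31²] = 0.733 mA.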